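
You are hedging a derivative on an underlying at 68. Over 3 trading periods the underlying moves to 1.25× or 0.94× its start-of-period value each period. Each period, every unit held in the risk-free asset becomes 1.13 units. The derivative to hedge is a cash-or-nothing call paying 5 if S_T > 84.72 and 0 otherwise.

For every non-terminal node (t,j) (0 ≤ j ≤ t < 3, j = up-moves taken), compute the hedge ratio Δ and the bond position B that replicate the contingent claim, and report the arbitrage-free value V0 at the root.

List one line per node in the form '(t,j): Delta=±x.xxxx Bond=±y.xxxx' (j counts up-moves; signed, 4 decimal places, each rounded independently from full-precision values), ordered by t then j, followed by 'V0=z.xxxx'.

Risk-neutral probability p* = (R−d)/(u−d) = (1.13−0.94)/(1.25−0.94) = 0.6129.
Terminal payoffs: V(3,0)=0.0000, V(3,1)=0.0000, V(3,2)=5.0000, V(3,3)=5.0000
  t=2,j=0: stock 60.0848 → up 75.1060 (V=0.0000), down 56.4797 (V=0.0000). Price 0.0000; hedge Δ=0.0000, bond B=0.0000.
  t=2,j=1: stock 79.9000 → up 99.8750 (V=5.0000), down 75.1060 (V=0.0000). Price 2.7120; hedge Δ=0.2019, bond B=-13.4171.
  t=2,j=2: stock 106.2500 → up 132.8125 (V=5.0000), down 99.8750 (V=5.0000). Price 4.4248; hedge Δ=0.0000, bond B=4.4248.
  t=1,j=0: stock 63.9200 → up 79.9000 (V=2.7120), down 60.0848 (V=0.0000). Price 1.4709; hedge Δ=0.1369, bond B=-7.2773.
  t=1,j=1: stock 85.0000 → up 106.2500 (V=4.4248), down 79.9000 (V=2.7120). Price 3.3290; hedge Δ=0.0650, bond B=-2.1962.
  t=0,j=0: stock 68.0000 → up 85.0000 (V=3.3290), down 63.9200 (V=1.4709). Price 2.3095; hedge Δ=0.0881, bond B=-3.6842.
Check: Δ(0,0)·S0 + B(0,0) = 2.3095 = V0.

(0,0): Delta=0.0881 Bond=-3.6842
(1,0): Delta=0.1369 Bond=-7.2773
(1,1): Delta=0.0650 Bond=-2.1962
(2,0): Delta=0.0000 Bond=0.0000
(2,1): Delta=0.2019 Bond=-13.4171
(2,2): Delta=0.0000 Bond=4.4248
V0=2.3095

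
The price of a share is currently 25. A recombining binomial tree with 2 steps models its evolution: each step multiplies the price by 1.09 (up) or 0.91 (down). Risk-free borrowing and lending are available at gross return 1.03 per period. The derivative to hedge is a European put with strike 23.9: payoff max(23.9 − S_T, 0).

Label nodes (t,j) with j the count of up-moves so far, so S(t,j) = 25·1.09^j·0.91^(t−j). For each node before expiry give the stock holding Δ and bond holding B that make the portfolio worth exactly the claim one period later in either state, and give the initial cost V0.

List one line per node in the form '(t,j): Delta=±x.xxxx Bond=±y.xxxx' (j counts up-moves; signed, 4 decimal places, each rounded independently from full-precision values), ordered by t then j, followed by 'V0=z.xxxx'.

(0,0): Delta=-0.2300 Bond=6.0837
(1,0): Delta=-0.7808 Bond=18.7987
(1,1): Delta=0.0000 Bond=0.0000
V0=0.3349

No-arbitrage ⇒ martingale measure with p* = (R−d)/(u−d) = 0.6667.
Terminal values V(2,·): V(2,0)=3.1975, V(2,1)=0.0000, V(2,2)=0.0000
(1,0): S=22.7500. Δ = (V_up−V_dn)/(S_up−S_dn) = (0.0000−3.1975)/(24.7975−20.7025) = -0.7808. V = [p*·0.0000 + (1−p*)·3.1975]/1.03 = 1.0348. B = V − Δ·S = 18.7987.
(1,1): S=27.2500. Δ = (V_up−V_dn)/(S_up−S_dn) = (0.0000−0.0000)/(29.7025−24.7975) = 0.0000. V = [p*·0.0000 + (1−p*)·0.0000]/1.03 = 0.0000. B = V − Δ·S = 0.0000.
(0,0): S=25.0000. Δ = (V_up−V_dn)/(S_up−S_dn) = (0.0000−1.0348)/(27.2500−22.7500) = -0.2300. V = [p*·0.0000 + (1−p*)·1.0348]/1.03 = 0.3349. B = V − Δ·S = 6.0837.
Each (Δ,B) replicates both successor values, so the strategy is self-financing and V0 is arbitrage-free.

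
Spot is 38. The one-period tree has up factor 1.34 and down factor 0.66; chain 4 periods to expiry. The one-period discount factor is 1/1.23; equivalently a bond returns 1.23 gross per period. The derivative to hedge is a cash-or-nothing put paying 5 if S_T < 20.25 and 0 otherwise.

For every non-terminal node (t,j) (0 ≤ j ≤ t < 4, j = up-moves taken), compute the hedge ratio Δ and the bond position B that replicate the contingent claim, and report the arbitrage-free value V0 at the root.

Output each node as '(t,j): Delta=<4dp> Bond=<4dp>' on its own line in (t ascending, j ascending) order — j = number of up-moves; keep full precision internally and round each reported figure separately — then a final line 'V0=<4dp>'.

(0,0): Delta=-0.0068 Bond=0.2925
(1,0): Delta=-0.0526 Bond=1.5062
(1,1): Delta=-0.0025 Bond=0.1386
(2,0): Delta=-0.3027 Bond=5.9937
(2,1): Delta=-0.0288 Bond=1.0535
(2,2): Delta=0.0000 Bond=0.0000
(3,0): Delta=0.0000 Bond=4.0650
(3,1): Delta=-0.3315 Bond=8.0105
(3,2): Delta=0.0000 Bond=0.0000
(3,3): Delta=0.0000 Bond=0.0000
V0=0.0325

No-arbitrage ⇒ martingale measure with p* = (R−d)/(u−d) = 0.8382.
Terminal payoffs: V(4,0)=5.0000, V(4,1)=5.0000, V(4,2)=0.0000, V(4,3)=0.0000, V(4,4)=0.0000
(3,0): S=10.9248. Δ = (V_up−V_dn)/(S_up−S_dn) = (5.0000−5.0000)/(14.6393−7.2104) = 0.0000. V = [p*·5.0000 + (1−p*)·5.0000]/1.23 = 4.0650. B = V − Δ·S = 4.0650.
(3,1): S=22.1808. Δ = (V_up−V_dn)/(S_up−S_dn) = (0.0000−5.0000)/(29.7222−14.6393) = -0.3315. V = [p*·0.0000 + (1−p*)·5.0000]/1.23 = 0.6576. B = V − Δ·S = 8.0105.
(3,2): S=45.0336. Δ = (V_up−V_dn)/(S_up−S_dn) = (0.0000−0.0000)/(60.3451−29.7222) = 0.0000. V = [p*·0.0000 + (1−p*)·0.0000]/1.23 = 0.0000. B = V − Δ·S = 0.0000.
(3,3): S=91.4320. Δ = (V_up−V_dn)/(S_up−S_dn) = (0.0000−0.0000)/(122.5188−60.3451) = 0.0000. V = [p*·0.0000 + (1−p*)·0.0000]/1.23 = 0.0000. B = V − Δ·S = 0.0000.
(2,0): S=16.5528. Δ = (V_up−V_dn)/(S_up−S_dn) = (0.6576−4.0650)/(22.1808−10.9248) = -0.3027. V = [p*·0.6576 + (1−p*)·4.0650]/1.23 = 0.9828. B = V − Δ·S = 5.9937.
(2,1): S=33.6072. Δ = (V_up−V_dn)/(S_up−S_dn) = (0.0000−0.6576)/(45.0336−22.1808) = -0.0288. V = [p*·0.0000 + (1−p*)·0.6576]/1.23 = 0.0865. B = V − Δ·S = 1.0535.
(2,2): S=68.2328. Δ = (V_up−V_dn)/(S_up−S_dn) = (0.0000−0.0000)/(91.4320−45.0336) = 0.0000. V = [p*·0.0000 + (1−p*)·0.0000]/1.23 = 0.0000. B = V − Δ·S = 0.0000.
(1,0): S=25.0800. Δ = (V_up−V_dn)/(S_up−S_dn) = (0.0865−0.9828)/(33.6072−16.5528) = -0.0526. V = [p*·0.0865 + (1−p*)·0.9828]/1.23 = 0.1882. B = V − Δ·S = 1.5062.
(1,1): S=50.9200. Δ = (V_up−V_dn)/(S_up−S_dn) = (0.0000−0.0865)/(68.2328−33.6072) = -0.0025. V = [p*·0.0000 + (1−p*)·0.0865]/1.23 = 0.0114. B = V − Δ·S = 0.1386.
(0,0): S=38.0000. Δ = (V_up−V_dn)/(S_up−S_dn) = (0.0114−0.1882)/(50.9200−25.0800) = -0.0068. V = [p*·0.0114 + (1−p*)·0.1882]/1.23 = 0.0325. B = V − Δ·S = 0.2925.
Each (Δ,B) replicates both successor values, so the strategy is self-financing and V0 is arbitrage-free.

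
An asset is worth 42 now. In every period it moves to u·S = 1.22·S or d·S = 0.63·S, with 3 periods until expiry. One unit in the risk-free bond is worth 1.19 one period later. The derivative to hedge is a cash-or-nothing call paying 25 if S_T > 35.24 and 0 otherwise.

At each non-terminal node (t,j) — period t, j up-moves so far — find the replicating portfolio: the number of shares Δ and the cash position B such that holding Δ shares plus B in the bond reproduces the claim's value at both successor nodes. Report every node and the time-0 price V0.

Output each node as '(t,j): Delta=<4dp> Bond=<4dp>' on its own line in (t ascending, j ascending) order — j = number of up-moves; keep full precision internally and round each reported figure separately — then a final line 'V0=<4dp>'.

Under the risk-neutral measure, an up-move has probability p* = (R−d)/(u−d) = 0.9492 and values discount at R = 1.19.
Terminal payoffs: V(3,0)=0.0000, V(3,1)=0.0000, V(3,2)=25.0000, V(3,3)=25.0000
Node (2,0) S=16.6698: V=(p*·0.0000+(1−p*)·0.0000)/1.19=0.0000; Δ=(0.0000−0.0000)/(20.3372−10.5020)=0.0000; B=V−Δ·S=0.0000
Node (2,1) S=32.2812: V=(p*·25.0000+(1−p*)·0.0000)/1.19=19.9402; Δ=(25.0000−0.0000)/(39.3831−20.3372)=1.3126; B=V−Δ·S=-22.4327
Node (2,2) S=62.5128: V=(p*·25.0000+(1−p*)·25.0000)/1.19=21.0084; Δ=(25.0000−25.0000)/(76.2656−39.3831)=0.0000; B=V−Δ·S=21.0084
Node (1,0) S=26.4600: V=(p*·19.9402+(1−p*)·0.0000)/1.19=15.9044; Δ=(19.9402−0.0000)/(32.2812−16.6698)=1.2773; B=V−Δ·S=-17.8925
Node (1,1) S=51.2400: V=(p*·21.0084+(1−p*)·19.9402)/1.19=17.6085; Δ=(21.0084−19.9402)/(62.5128−32.2812)=0.0353; B=V−Δ·S=15.7979
Node (0,0) S=42.0000: V=(p*·17.6085+(1−p*)·15.9044)/1.19=14.7242; Δ=(17.6085−15.9044)/(51.2400−26.4600)=0.0688; B=V−Δ·S=11.8360
Each (Δ,B) replicates both successor values, so the strategy is self-financing and V0 is arbitrage-free.

(0,0): Delta=0.0688 Bond=11.8360
(1,0): Delta=1.2773 Bond=-17.8925
(1,1): Delta=0.0353 Bond=15.7979
(2,0): Delta=0.0000 Bond=0.0000
(2,1): Delta=1.3126 Bond=-22.4327
(2,2): Delta=0.0000 Bond=21.0084
V0=14.7242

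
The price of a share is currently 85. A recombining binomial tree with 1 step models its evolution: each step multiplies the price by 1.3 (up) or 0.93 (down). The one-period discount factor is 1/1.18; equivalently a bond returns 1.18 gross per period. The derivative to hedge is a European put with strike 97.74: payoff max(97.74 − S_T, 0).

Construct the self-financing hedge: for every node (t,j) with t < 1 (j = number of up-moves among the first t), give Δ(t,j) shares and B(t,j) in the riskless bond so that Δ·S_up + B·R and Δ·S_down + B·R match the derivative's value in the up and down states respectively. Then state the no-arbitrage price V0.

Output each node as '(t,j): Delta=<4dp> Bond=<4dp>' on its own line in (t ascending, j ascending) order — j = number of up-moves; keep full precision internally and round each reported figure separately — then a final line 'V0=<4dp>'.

Risk-neutral probability p* = (R−d)/(u−d) = (1.18−0.93)/(1.3−0.93) = 0.6757.
Terminal payoffs: V(1,0)=18.6900, V(1,1)=0.0000
(0,0): S=85.0000. Δ = (V_up−V_dn)/(S_up−S_dn) = (0.0000−18.6900)/(110.5000−79.0500) = -0.5943. V = [p*·0.0000 + (1−p*)·18.6900]/1.18 = 5.1370. B = V − Δ·S = 55.6505.
Each (Δ,B) replicates both successor values, so the strategy is self-financing and V0 is arbitrage-free.

(0,0): Delta=-0.5943 Bond=55.6505
V0=5.1370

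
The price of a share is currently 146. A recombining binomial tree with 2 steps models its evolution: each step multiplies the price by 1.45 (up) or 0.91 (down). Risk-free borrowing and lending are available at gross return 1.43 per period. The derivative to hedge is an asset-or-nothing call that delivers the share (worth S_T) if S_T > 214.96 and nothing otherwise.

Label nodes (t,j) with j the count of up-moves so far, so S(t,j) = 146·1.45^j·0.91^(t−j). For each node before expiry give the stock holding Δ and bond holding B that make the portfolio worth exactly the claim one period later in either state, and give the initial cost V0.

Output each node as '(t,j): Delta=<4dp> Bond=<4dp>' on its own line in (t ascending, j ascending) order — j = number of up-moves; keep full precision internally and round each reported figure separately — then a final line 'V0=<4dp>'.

Risk-neutral probability p* = (R−d)/(u−d) = (1.43−0.91)/(1.45−0.91) = 0.9630.
Payoff layer (t=2): V(2,0)=0.0000, V(2,1)=0.0000, V(2,2)=306.9650
(1,0): S=132.8600. Δ = (V_up−V_dn)/(S_up−S_dn) = (0.0000−0.0000)/(192.6470−120.9026) = 0.0000. V = [p*·0.0000 + (1−p*)·0.0000]/1.43 = 0.0000. B = V − Δ·S = 0.0000.
(1,1): S=211.7000. Δ = (V_up−V_dn)/(S_up−S_dn) = (306.9650−0.0000)/(306.9650−192.6470) = 2.6852. V = [p*·306.9650 + (1−p*)·0.0000]/1.43 = 206.7104. B = V − Δ·S = -361.7433.
(0,0): S=146.0000. Δ = (V_up−V_dn)/(S_up−S_dn) = (206.7104−0.0000)/(211.7000−132.8600) = 2.6219. V = [p*·206.7104 + (1−p*)·0.0000]/1.43 = 139.1989. B = V − Δ·S = -243.5982.
The time-0 hedge costs 139.1989, which is the no-arbitrage price.

(0,0): Delta=2.6219 Bond=-243.5982
(1,0): Delta=0.0000 Bond=0.0000
(1,1): Delta=2.6852 Bond=-361.7433
V0=139.1989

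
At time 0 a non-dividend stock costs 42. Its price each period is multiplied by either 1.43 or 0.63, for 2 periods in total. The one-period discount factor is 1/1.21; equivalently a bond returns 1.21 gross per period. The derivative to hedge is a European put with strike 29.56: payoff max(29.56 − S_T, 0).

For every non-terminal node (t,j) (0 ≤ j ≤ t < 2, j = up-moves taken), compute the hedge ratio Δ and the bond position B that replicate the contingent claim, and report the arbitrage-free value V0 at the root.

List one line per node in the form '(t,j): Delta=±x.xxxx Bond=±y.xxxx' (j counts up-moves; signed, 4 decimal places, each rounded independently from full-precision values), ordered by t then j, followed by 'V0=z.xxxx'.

No-arbitrage ⇒ martingale measure with p* = (R−d)/(u−d) = 0.7250.
Terminal values V(2,·): V(2,0)=12.8902, V(2,1)=0.0000, V(2,2)=0.0000
(1,0): S=26.4600. Δ = (V_up−V_dn)/(S_up−S_dn) = (0.0000−12.8902)/(37.8378−16.6698) = -0.6089. V = [p*·0.0000 + (1−p*)·12.8902]/1.21 = 2.9296. B = V − Δ·S = 19.0423.
(1,1): S=60.0600. Δ = (V_up−V_dn)/(S_up−S_dn) = (0.0000−0.0000)/(85.8858−37.8378) = 0.0000. V = [p*·0.0000 + (1−p*)·0.0000]/1.21 = 0.0000. B = V − Δ·S = 0.0000.
(0,0): S=42.0000. Δ = (V_up−V_dn)/(S_up−S_dn) = (0.0000−2.9296)/(60.0600−26.4600) = -0.0872. V = [p*·0.0000 + (1−p*)·2.9296]/1.21 = 0.6658. B = V − Δ·S = 4.3278.
Check: Δ(0,0)·S0 + B(0,0) = 0.6658 = V0.

(0,0): Delta=-0.0872 Bond=4.3278
(1,0): Delta=-0.6089 Bond=19.0423
(1,1): Delta=0.0000 Bond=0.0000
V0=0.6658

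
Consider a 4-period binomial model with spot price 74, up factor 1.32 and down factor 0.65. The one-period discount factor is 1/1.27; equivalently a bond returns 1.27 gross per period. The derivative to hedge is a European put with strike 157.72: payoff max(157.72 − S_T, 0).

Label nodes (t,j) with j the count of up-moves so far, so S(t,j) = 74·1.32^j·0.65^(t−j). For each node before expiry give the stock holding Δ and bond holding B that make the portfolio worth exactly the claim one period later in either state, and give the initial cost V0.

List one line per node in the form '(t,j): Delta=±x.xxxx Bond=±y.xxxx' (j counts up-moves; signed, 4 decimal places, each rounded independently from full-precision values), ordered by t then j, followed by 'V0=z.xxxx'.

(0,0): Delta=-0.4777 Bond=40.8460
(1,0): Delta=-1.0000 Bond=76.9973
(1,1): Delta=-0.4570 Bond=49.8484
(2,0): Delta=-1.0000 Bond=97.7866
(2,1): Delta=-1.0000 Bond=97.7866
(2,2): Delta=-0.4354 Bond=60.5269
(3,0): Delta=-1.0000 Bond=124.1890
(3,1): Delta=-1.0000 Bond=124.1890
(3,2): Delta=-1.0000 Bond=124.1890
(3,3): Delta=-0.4130 Bond=73.0530
V0=5.4966

The replicating-portfolio and risk-neutral prices coincide; use p* = (1.27−0.65)/(1.32−0.65) = 0.9254 for the latter.
Payoff layer (t=4): V(4,0)=144.5105, V(4,1)=130.8946, V(4,2)=103.2439, V(4,3)=47.0915, V(4,4)=0.0000
(3,0): S=20.3223. Δ = (V_up−V_dn)/(S_up−S_dn) = (130.8946−144.5105)/(26.8254−13.2095) = -1.0000. V = [p*·130.8946 + (1−p*)·144.5105]/1.27 = 103.8667. B = V − Δ·S = 124.1890.
(3,1): S=41.2698. Δ = (V_up−V_dn)/(S_up−S_dn) = (103.2439−130.8946)/(54.4761−26.8254) = -1.0000. V = [p*·103.2439 + (1−p*)·130.8946]/1.27 = 82.9192. B = V − Δ·S = 124.1890.
(3,2): S=83.8094. Δ = (V_up−V_dn)/(S_up−S_dn) = (47.0915−103.2439)/(110.6285−54.4761) = -1.0000. V = [p*·47.0915 + (1−p*)·103.2439]/1.27 = 40.3795. B = V − Δ·S = 124.1890.
(3,3): S=170.1976. Δ = (V_up−V_dn)/(S_up−S_dn) = (0.0000−47.0915)/(224.6609−110.6285) = -0.4130. V = [p*·0.0000 + (1−p*)·47.0915]/1.27 = 2.7672. B = V − Δ·S = 73.0530.
(2,0): S=31.2650. Δ = (V_up−V_dn)/(S_up−S_dn) = (82.9192−103.8667)/(41.2698−20.3223) = -1.0000. V = [p*·82.9192 + (1−p*)·103.8667]/1.27 = 66.5216. B = V − Δ·S = 97.7866.
(2,1): S=63.4920. Δ = (V_up−V_dn)/(S_up−S_dn) = (40.3795−82.9192)/(83.8094−41.2698) = -1.0000. V = [p*·40.3795 + (1−p*)·82.9192]/1.27 = 34.2946. B = V − Δ·S = 97.7866.
(2,2): S=128.9376. Δ = (V_up−V_dn)/(S_up−S_dn) = (2.7672−40.3795)/(170.1976−83.8094) = -0.4354. V = [p*·2.7672 + (1−p*)·40.3795]/1.27 = 4.3890. B = V − Δ·S = 60.5269.
(1,0): S=48.1000. Δ = (V_up−V_dn)/(S_up−S_dn) = (34.2946−66.5216)/(63.4920−31.2650) = -1.0000. V = [p*·34.2946 + (1−p*)·66.5216]/1.27 = 28.8973. B = V − Δ·S = 76.9973.
(1,1): S=97.6800. Δ = (V_up−V_dn)/(S_up−S_dn) = (4.3890−34.2946)/(128.9376−63.4920) = -0.4570. V = [p*·4.3890 + (1−p*)·34.2946]/1.27 = 5.2132. B = V − Δ·S = 49.8484.
(0,0): S=74.0000. Δ = (V_up−V_dn)/(S_up−S_dn) = (5.2132−28.8973)/(97.6800−48.1000) = -0.4777. V = [p*·5.2132 + (1−p*)·28.8973]/1.27 = 5.4966. B = V − Δ·S = 40.8460.
Self-financing check: at every node Δ·S+B equals the discounted successor values.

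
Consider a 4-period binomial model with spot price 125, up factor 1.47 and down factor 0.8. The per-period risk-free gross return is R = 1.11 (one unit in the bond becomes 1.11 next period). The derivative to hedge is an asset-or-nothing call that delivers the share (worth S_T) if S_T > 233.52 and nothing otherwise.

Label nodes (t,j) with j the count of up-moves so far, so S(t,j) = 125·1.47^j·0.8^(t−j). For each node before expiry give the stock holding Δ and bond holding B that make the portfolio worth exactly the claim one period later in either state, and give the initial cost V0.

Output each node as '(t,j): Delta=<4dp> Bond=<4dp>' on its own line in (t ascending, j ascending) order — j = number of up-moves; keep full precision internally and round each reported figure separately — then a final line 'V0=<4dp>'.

No-arbitrage ⇒ martingale measure with p* = (R−d)/(u−d) = 0.4627.
Terminal payoffs: V(4,0)=0.0000, V(4,1)=0.0000, V(4,2)=0.0000, V(4,3)=317.6523, V(4,4)=583.6861
Node (3,0) S=64.0000: V=(p*·0.0000+(1−p*)·0.0000)/1.11=0.0000; Δ=(0.0000−0.0000)/(94.0800−51.2000)=0.0000; B=V−Δ·S=0.0000
Node (3,1) S=117.6000: V=(p*·0.0000+(1−p*)·0.0000)/1.11=0.0000; Δ=(0.0000−0.0000)/(172.8720−94.0800)=0.0000; B=V−Δ·S=0.0000
Node (3,2) S=216.0900: V=(p*·317.6523+(1−p*)·0.0000)/1.11=132.4085; Δ=(317.6523−0.0000)/(317.6523−172.8720)=2.1940; B=V−Δ·S=-341.6994
Node (3,3) S=397.0654: V=(p*·583.6861+(1−p*)·317.6523)/1.11=397.0654; Δ=(583.6861−317.6523)/(583.6861−317.6523)=1.0000; B=V−Δ·S=0.0000
Node (2,0) S=80.0000: V=(p*·0.0000+(1−p*)·0.0000)/1.11=0.0000; Δ=(0.0000−0.0000)/(117.6000−64.0000)=0.0000; B=V−Δ·S=0.0000
Node (2,1) S=147.0000: V=(p*·132.4085+(1−p*)·0.0000)/1.11=55.1925; Δ=(132.4085−0.0000)/(216.0900−117.6000)=1.3444; B=V−Δ·S=-142.4322
Node (2,2) S=270.1125: V=(p*·397.0654+(1−p*)·132.4085)/1.11=229.6051; Δ=(397.0654−132.4085)/(397.0654−216.0900)=1.4624; B=V−Δ·S=-165.4051
Node (1,0) S=100.0000: V=(p*·55.1925+(1−p*)·0.0000)/1.11=23.0061; Δ=(55.1925−0.0000)/(147.0000−80.0000)=0.8238; B=V−Δ·S=-59.3707
Node (1,1) S=183.7500: V=(p*·229.6051+(1−p*)·55.1925)/1.11=122.4242; Δ=(229.6051−55.1925)/(270.1125−147.0000)=1.4167; B=V−Δ·S=-137.8932
Node (0,0) S=125.0000: V=(p*·122.4242+(1−p*)·23.0061)/1.11=62.1672; Δ=(122.4242−23.0061)/(183.7500−100.0000)=1.1871; B=V−Δ·S=-86.2180
Each (Δ,B) replicates both successor values, so the strategy is self-financing and V0 is arbitrage-free.

(0,0): Delta=1.1871 Bond=-86.2180
(1,0): Delta=0.8238 Bond=-59.3707
(1,1): Delta=1.4167 Bond=-137.8932
(2,0): Delta=0.0000 Bond=0.0000
(2,1): Delta=1.3444 Bond=-142.4322
(2,2): Delta=1.4624 Bond=-165.4051
(3,0): Delta=0.0000 Bond=0.0000
(3,1): Delta=0.0000 Bond=0.0000
(3,2): Delta=2.1940 Bond=-341.6994
(3,3): Delta=1.0000 Bond=0.0000
V0=62.1672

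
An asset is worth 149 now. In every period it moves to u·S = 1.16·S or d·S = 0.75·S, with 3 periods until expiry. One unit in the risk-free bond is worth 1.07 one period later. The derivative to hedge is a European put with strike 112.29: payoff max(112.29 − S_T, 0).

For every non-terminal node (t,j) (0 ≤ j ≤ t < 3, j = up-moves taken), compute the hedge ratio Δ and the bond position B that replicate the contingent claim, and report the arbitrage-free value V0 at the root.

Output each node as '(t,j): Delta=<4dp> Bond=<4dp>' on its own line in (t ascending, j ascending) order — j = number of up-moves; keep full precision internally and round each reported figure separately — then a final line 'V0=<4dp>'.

The replicating-portfolio and risk-neutral prices coincide; use p* = (1.07−0.75)/(1.16−0.75) = 0.7805 for the latter.
Payoff layer (t=3): V(3,0)=49.4306, V(3,1)=15.0675, V(3,2)=0.0000, V(3,3)=0.0000
(2,0): S=83.8125. Δ = (V_up−V_dn)/(S_up−S_dn) = (15.0675−49.4306)/(97.2225−62.8594) = -1.0000. V = [p*·15.0675 + (1−p*)·49.4306]/1.07 = 21.1314. B = V − Δ·S = 104.9439.
(2,1): S=129.6300. Δ = (V_up−V_dn)/(S_up−S_dn) = (0.0000−15.0675)/(150.3708−97.2225) = -0.2835. V = [p*·0.0000 + (1−p*)·15.0675]/1.07 = 3.0911. B = V − Δ·S = 39.8411.
(2,2): S=200.4944. Δ = (V_up−V_dn)/(S_up−S_dn) = (0.0000−0.0000)/(232.5735−150.3708) = 0.0000. V = [p*·0.0000 + (1−p*)·0.0000]/1.07 = 0.0000. B = V − Δ·S = 0.0000.
(1,0): S=111.7500. Δ = (V_up−V_dn)/(S_up−S_dn) = (3.0911−21.1314)/(129.6300−83.8125) = -0.3937. V = [p*·3.0911 + (1−p*)·21.1314]/1.07 = 6.5899. B = V − Δ·S = 50.5906.
(1,1): S=172.8400. Δ = (V_up−V_dn)/(S_up−S_dn) = (0.0000−3.0911)/(200.4944−129.6300) = -0.0436. V = [p*·0.0000 + (1−p*)·3.0911]/1.07 = 0.6341. B = V − Δ·S = 8.1735.
(0,0): S=149.0000. Δ = (V_up−V_dn)/(S_up−S_dn) = (0.6341−6.5899)/(172.8400−111.7500) = -0.0975. V = [p*·0.6341 + (1−p*)·6.5899]/1.07 = 1.8145. B = V − Δ·S = 16.3407.
Check: Δ(0,0)·S0 + B(0,0) = 1.8145 = V0.

(0,0): Delta=-0.0975 Bond=16.3407
(1,0): Delta=-0.3937 Bond=50.5906
(1,1): Delta=-0.0436 Bond=8.1735
(2,0): Delta=-1.0000 Bond=104.9439
(2,1): Delta=-0.2835 Bond=39.8411
(2,2): Delta=0.0000 Bond=0.0000
V0=1.8145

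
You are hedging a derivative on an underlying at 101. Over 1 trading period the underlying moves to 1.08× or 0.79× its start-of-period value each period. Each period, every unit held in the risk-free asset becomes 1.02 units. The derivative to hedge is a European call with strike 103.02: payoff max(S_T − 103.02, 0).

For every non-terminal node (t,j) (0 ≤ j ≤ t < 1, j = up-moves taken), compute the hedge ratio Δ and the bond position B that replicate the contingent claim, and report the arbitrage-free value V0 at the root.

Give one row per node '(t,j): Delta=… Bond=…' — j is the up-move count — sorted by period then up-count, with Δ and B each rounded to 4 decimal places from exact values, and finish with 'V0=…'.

The replicating-portfolio and risk-neutral prices coincide; use p* = (1.02−0.79)/(1.08−0.79) = 0.7931 for the latter.
Payoff layer (t=1): V(1,0)=0.0000, V(1,1)=6.0600
  t=0,j=0: stock 101.0000 → up 109.0800 (V=6.0600), down 79.7900 (V=0.0000). Price 4.7120; hedge Δ=0.2069, bond B=-16.1846.
Each (Δ,B) replicates both successor values, so the strategy is self-financing and V0 is arbitrage-free.

(0,0): Delta=0.2069 Bond=-16.1846
V0=4.7120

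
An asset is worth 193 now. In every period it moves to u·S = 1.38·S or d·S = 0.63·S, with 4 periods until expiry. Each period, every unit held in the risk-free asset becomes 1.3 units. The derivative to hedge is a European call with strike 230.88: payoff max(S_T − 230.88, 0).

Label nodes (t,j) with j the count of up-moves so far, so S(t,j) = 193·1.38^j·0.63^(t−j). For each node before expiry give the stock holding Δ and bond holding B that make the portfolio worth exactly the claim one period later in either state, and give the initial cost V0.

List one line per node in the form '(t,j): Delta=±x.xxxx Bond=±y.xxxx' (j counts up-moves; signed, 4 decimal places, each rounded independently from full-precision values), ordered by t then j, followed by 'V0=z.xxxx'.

The replicating-portfolio and risk-neutral prices coincide; use p* = (1.3−0.63)/(1.38−0.63) = 0.8933 for the latter.
Terminal values V(4,·): V(4,0)=0.0000, V(4,1)=0.0000, V(4,2)=0.0000, V(4,3)=88.6673, V(4,4)=469.0807
Node (3,0) S=48.2591: V=(p*·0.0000+(1−p*)·0.0000)/1.3=0.0000; Δ=(0.0000−0.0000)/(66.5975−30.4032)=0.0000; B=V−Δ·S=0.0000
Node (3,1) S=105.7103: V=(p*·0.0000+(1−p*)·0.0000)/1.3=0.0000; Δ=(0.0000−0.0000)/(145.8803−66.5975)=0.0000; B=V−Δ·S=0.0000
Node (3,2) S=231.5560: V=(p*·88.6673+(1−p*)·0.0000)/1.3=60.9303; Δ=(88.6673−0.0000)/(319.5473−145.8803)=0.5106; B=V−Δ·S=-57.2927
Node (3,3) S=507.2179: V=(p*·469.0807+(1−p*)·88.6673)/1.3=329.6179; Δ=(469.0807−88.6673)/(699.9607−319.5473)=1.0000; B=V−Δ·S=-177.6000
Node (2,0) S=76.6017: V=(p*·0.0000+(1−p*)·0.0000)/1.3=0.0000; Δ=(0.0000−0.0000)/(105.7103−48.2591)=0.0000; B=V−Δ·S=0.0000
Node (2,1) S=167.7942: V=(p*·60.9303+(1−p*)·0.0000)/1.3=41.8701; Δ=(60.9303−0.0000)/(231.5560−105.7103)=0.4842; B=V−Δ·S=-39.3704
Node (2,2) S=367.5492: V=(p*·329.6179+(1−p*)·60.9303)/1.3=231.5061; Δ=(329.6179−60.9303)/(507.2179−231.5560)=0.9747; B=V−Δ·S=-126.7440
Node (1,0) S=121.5900: V=(p*·41.8701+(1−p*)·0.0000)/1.3=28.7723; Δ=(41.8701−0.0000)/(167.7942−76.6017)=0.4591; B=V−Δ·S=-27.0545
Node (1,1) S=266.3400: V=(p*·231.5061+(1−p*)·41.8701)/1.3=162.5217; Δ=(231.5061−41.8701)/(367.5492−167.7942)=0.9493; B=V−Δ·S=-90.3263
Node (0,0) S=193.0000: V=(p*·162.5217+(1−p*)·28.7723)/1.3=114.0424; Δ=(162.5217−28.7723)/(266.3400−121.5900)=0.9240; B=V−Δ·S=-64.2902
Self-financing check: at every node Δ·S+B equals the discounted successor values.

(0,0): Delta=0.9240 Bond=-64.2902
(1,0): Delta=0.4591 Bond=-27.0545
(1,1): Delta=0.9493 Bond=-90.3263
(2,0): Delta=0.0000 Bond=0.0000
(2,1): Delta=0.4842 Bond=-39.3704
(2,2): Delta=0.9747 Bond=-126.7440
(3,0): Delta=0.0000 Bond=0.0000
(3,1): Delta=0.0000 Bond=0.0000
(3,2): Delta=0.5106 Bond=-57.2927
(3,3): Delta=1.0000 Bond=-177.6000
V0=114.0424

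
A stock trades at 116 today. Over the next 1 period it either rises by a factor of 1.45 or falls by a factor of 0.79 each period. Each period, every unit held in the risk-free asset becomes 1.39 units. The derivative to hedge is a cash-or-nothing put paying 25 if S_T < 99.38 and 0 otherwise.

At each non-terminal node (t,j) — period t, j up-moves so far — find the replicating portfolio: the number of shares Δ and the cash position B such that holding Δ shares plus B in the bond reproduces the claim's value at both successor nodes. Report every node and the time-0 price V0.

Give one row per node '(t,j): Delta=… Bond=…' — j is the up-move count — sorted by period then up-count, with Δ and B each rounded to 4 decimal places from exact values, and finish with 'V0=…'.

The replicating-portfolio and risk-neutral prices coincide; use p* = (1.39−0.79)/(1.45−0.79) = 0.9091 for the latter.
Terminal values V(1,·): V(1,0)=25.0000, V(1,1)=0.0000
  t=0,j=0: stock 116.0000 → up 168.2000 (V=0.0000), down 91.6400 (V=25.0000). Price 1.6351; hedge Δ=-0.3265, bond B=39.5138.
Each (Δ,B) replicates both successor values, so the strategy is self-financing and V0 is arbitrage-free.

(0,0): Delta=-0.3265 Bond=39.5138
V0=1.6351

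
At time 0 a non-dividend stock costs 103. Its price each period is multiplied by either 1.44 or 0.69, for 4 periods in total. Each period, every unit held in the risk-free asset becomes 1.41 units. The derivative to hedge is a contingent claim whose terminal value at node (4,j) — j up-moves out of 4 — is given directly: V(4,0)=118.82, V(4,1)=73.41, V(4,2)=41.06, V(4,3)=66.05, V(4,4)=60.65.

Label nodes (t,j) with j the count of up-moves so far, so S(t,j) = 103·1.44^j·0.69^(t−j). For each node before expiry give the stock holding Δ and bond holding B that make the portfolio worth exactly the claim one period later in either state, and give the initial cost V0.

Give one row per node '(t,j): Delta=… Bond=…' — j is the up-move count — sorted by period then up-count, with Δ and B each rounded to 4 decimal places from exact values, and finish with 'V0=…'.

(0,0): Delta=-0.0100 Bond=16.5251
(1,0): Delta=0.1932 Bond=8.8588
(1,1): Delta=-0.0141 Bond=23.9021
(2,0): Delta=-0.6339 Bond=53.0502
(2,1): Delta=0.2097 Bond=10.8009
(2,2): Delta=-0.0185 Bond=34.6562
(3,0): Delta=-1.7894 Bond=113.8987
(3,1): Delta=-0.6108 Bond=73.1716
(3,2): Delta=0.2261 Bond=12.8150
(3,3): Delta=-0.0234 Bond=50.3674
V0=15.4949

Under the risk-neutral measure, an up-move has probability p* = (R−d)/(u−d) = 0.9600 and values discount at R = 1.41.
Terminal values V(4,·): V(4,0)=118.8200, V(4,1)=73.4100, V(4,2)=41.0600, V(4,3)=66.0500, V(4,4)=60.6500
Node (3,0) S=33.8364: V=(p*·73.4100+(1−p*)·118.8200)/1.41=53.3521; Δ=(73.4100−118.8200)/(48.7245−23.3471)=-1.7894; B=V−Δ·S=113.8987
Node (3,1) S=70.6152: V=(p*·41.0600+(1−p*)·73.4100)/1.41=30.0383; Δ=(41.0600−73.4100)/(101.6858−48.7245)=-0.6108; B=V−Δ·S=73.1716
Node (3,2) S=147.3708: V=(p*·66.0500+(1−p*)·41.0600)/1.41=46.1350; Δ=(66.0500−41.0600)/(212.2139−101.6858)=0.2261; B=V−Δ·S=12.8150
Node (3,3) S=307.5564: V=(p*·60.6500+(1−p*)·66.0500)/1.41=43.1674; Δ=(60.6500−66.0500)/(442.8811−212.2139)=-0.0234; B=V−Δ·S=50.3674
Node (2,0) S=49.0383: V=(p*·30.0383+(1−p*)·53.3521)/1.41=21.9651; Δ=(30.0383−53.3521)/(70.6152−33.8364)=-0.6339; B=V−Δ·S=53.0502
Node (2,1) S=102.3408: V=(p*·46.1350+(1−p*)·30.0383)/1.41=32.2632; Δ=(46.1350−30.0383)/(147.3708−70.6152)=0.2097; B=V−Δ·S=10.8009
Node (2,2) S=213.5808: V=(p*·43.1674+(1−p*)·46.1350)/1.41=30.6993; Δ=(43.1674−46.1350)/(307.5564−147.3708)=-0.0185; B=V−Δ·S=34.6562
Node (1,0) S=71.0700: V=(p*·32.2632+(1−p*)·21.9651)/1.41=22.5896; Δ=(32.2632−21.9651)/(102.3408−49.0383)=0.1932; B=V−Δ·S=8.8588
Node (1,1) S=148.3200: V=(p*·30.6993+(1−p*)·32.2632)/1.41=21.8170; Δ=(30.6993−32.2632)/(213.5808−102.3408)=-0.0141; B=V−Δ·S=23.9021
Node (0,0) S=103.0000: V=(p*·21.8170+(1−p*)·22.5896)/1.41=15.4949; Δ=(21.8170−22.5896)/(148.3200−71.0700)=-0.0100; B=V−Δ·S=16.5251
The time-0 hedge costs 15.4949, which is the no-arbitrage price.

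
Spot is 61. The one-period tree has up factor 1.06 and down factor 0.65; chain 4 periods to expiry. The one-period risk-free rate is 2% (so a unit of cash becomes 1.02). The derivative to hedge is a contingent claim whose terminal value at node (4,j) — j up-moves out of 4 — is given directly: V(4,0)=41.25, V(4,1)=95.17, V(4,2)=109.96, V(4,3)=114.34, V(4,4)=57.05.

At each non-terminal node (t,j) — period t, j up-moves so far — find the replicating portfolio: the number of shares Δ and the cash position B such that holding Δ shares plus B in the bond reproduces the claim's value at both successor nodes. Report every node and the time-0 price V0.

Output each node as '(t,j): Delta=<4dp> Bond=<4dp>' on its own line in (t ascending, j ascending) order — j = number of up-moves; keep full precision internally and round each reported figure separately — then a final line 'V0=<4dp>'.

(0,0): Delta=-1.5308 Bond=163.6565
(1,0): Delta=0.3952 Bond=90.5611
(1,1): Delta=-1.6585 Bond=175.1857
(2,0): Delta=1.7264 Bond=58.0639
(2,1): Delta=0.3070 Bond=96.0814
(2,2): Delta=-1.7888 Bond=187.6200
(3,0): Delta=7.8505 Bond=-43.3656
(3,1): Delta=1.3204 Bond=70.3161
(3,2): Delta=0.2398 Bond=100.9962
(3,3): Delta=-1.9233 Bond=201.1428
V0=70.2754

The replicating-portfolio and risk-neutral prices coincide; use p* = (1.02−0.65)/(1.06−0.65) = 0.9024 for the latter.
At expiry t=4: V(4,0)=41.2500, V(4,1)=95.1700, V(4,2)=109.9600, V(4,3)=114.3400, V(4,4)=57.0500
  t=3,j=0: stock 16.7521 → up 17.7573 (V=95.1700), down 10.8889 (V=41.2500). Price 88.1466; hedge Δ=7.8505, bond B=-43.3656.
  t=3,j=1: stock 27.3189 → up 28.9580 (V=109.9600), down 17.7573 (V=95.1700). Price 106.3893; hedge Δ=1.3204, bond B=70.3161.
  t=3,j=2: stock 44.5507 → up 47.2238 (V=114.3400), down 28.9580 (V=109.9600). Price 111.6791; hedge Δ=0.2398, bond B=100.9962.
  t=3,j=3: stock 72.6520 → up 77.0111 (V=57.0500), down 47.2238 (V=114.3400). Price 61.4110; hedge Δ=-1.9233, bond B=201.1428.
  t=2,j=0: stock 25.7725 → up 27.3189 (V=106.3893), down 16.7521 (V=88.1466). Price 102.5583; hedge Δ=1.7264, bond B=58.0639.
  t=2,j=1: stock 42.0290 → up 44.5507 (V=111.6791), down 27.3188 (V=106.3893). Price 108.9834; hedge Δ=0.3070, bond B=96.0814.
  t=2,j=2: stock 68.5396 → up 72.6520 (V=61.4110), down 44.5507 (V=111.6791). Price 65.0149; hedge Δ=-1.7888, bond B=187.6200.
  t=1,j=0: stock 39.6500 → up 42.0290 (V=108.9834), down 25.7725 (V=102.5583). Price 106.2319; hedge Δ=0.3952, bond B=90.5611.
  t=1,j=1: stock 64.6600 → up 68.5396 (V=65.0149), down 42.0290 (V=108.9834). Price 67.9456; hedge Δ=-1.6585, bond B=175.1857.
  t=0,j=0: stock 61.0000 → up 64.6600 (V=67.9456), down 39.6500 (V=106.2319). Price 70.2754; hedge Δ=-1.5308, bond B=163.6565.
The time-0 hedge costs 70.2754, which is the no-arbitrage price.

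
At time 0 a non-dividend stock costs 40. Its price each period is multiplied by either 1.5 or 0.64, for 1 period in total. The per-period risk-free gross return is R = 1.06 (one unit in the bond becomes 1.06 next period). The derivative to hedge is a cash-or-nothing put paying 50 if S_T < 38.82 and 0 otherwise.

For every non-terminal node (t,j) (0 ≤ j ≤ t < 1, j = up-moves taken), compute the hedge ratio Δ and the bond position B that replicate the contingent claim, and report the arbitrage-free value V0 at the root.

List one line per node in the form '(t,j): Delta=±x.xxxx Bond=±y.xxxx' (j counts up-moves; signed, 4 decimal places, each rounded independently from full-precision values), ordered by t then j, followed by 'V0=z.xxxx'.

Risk-neutral probability p* = (R−d)/(u−d) = (1.06−0.64)/(1.5−0.64) = 0.4884.
Terminal payoffs: V(1,0)=50.0000, V(1,1)=0.0000
(0,0): S=40.0000. Δ = (V_up−V_dn)/(S_up−S_dn) = (0.0000−50.0000)/(60.0000−25.6000) = -1.4535. V = [p*·0.0000 + (1−p*)·50.0000]/1.06 = 24.1334. B = V − Δ·S = 82.2729.
Check: Δ(0,0)·S0 + B(0,0) = 24.1334 = V0.

(0,0): Delta=-1.4535 Bond=82.2729
V0=24.1334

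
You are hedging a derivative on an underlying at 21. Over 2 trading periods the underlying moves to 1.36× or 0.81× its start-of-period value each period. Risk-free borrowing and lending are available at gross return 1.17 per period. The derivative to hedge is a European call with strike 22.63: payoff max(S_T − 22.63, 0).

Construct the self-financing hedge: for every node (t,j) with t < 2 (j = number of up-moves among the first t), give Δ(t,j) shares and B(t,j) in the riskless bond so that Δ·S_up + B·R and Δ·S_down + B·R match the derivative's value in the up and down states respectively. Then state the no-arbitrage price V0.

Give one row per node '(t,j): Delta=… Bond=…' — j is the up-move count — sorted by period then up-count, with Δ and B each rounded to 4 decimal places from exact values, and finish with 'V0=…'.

(0,0): Delta=0.7737 Bond=-11.0078
(1,0): Delta=0.0538 Bond=-0.6339
(1,1): Delta=1.0000 Bond=-19.3419
V0=5.2402

The replicating-portfolio and risk-neutral prices coincide; use p* = (1.17−0.81)/(1.36−0.81) = 0.6545 for the latter.
Terminal payoffs: V(2,0)=0.0000, V(2,1)=0.5036, V(2,2)=16.2116
(1,0): S=17.0100. Δ = (V_up−V_dn)/(S_up−S_dn) = (0.5036−0.0000)/(23.1336−13.7781) = 0.0538. V = [p*·0.5036 + (1−p*)·0.0000]/1.17 = 0.2817. B = V − Δ·S = -0.6339.
(1,1): S=28.5600. Δ = (V_up−V_dn)/(S_up−S_dn) = (16.2116−0.5036)/(38.8416−23.1336) = 1.0000. V = [p*·16.2116 + (1−p*)·0.5036]/1.17 = 9.2181. B = V − Δ·S = -19.3419.
(0,0): S=21.0000. Δ = (V_up−V_dn)/(S_up−S_dn) = (9.2181−0.2817)/(28.5600−17.0100) = 0.7737. V = [p*·9.2181 + (1−p*)·0.2817]/1.17 = 5.2402. B = V − Δ·S = -11.0078.
Self-financing check: at every node Δ·S+B equals the discounted successor values.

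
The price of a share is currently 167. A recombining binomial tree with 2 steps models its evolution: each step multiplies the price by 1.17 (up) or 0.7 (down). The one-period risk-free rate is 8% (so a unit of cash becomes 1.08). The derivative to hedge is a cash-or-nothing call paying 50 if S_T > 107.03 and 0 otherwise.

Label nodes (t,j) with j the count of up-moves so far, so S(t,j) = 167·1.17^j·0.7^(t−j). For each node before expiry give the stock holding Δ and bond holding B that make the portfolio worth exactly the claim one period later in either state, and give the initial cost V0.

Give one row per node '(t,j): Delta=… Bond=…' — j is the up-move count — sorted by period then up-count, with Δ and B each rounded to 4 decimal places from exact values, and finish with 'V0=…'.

(0,0): Delta=0.1129 Bond=22.4329
(1,0): Delta=0.9100 Bond=-68.9519
(1,1): Delta=0.0000 Bond=46.2963
V0=41.2951

Since d<R<u, set p* = (R−d)/(u−d) = 0.8085; price each node as the discounted p*-expectation of its children.
At expiry t=2: V(2,0)=0.0000, V(2,1)=50.0000, V(2,2)=50.0000
Node (1,0) S=116.9000: V=(p*·50.0000+(1−p*)·0.0000)/1.08=37.4310; Δ=(50.0000−0.0000)/(136.7730−81.8300)=0.9100; B=V−Δ·S=-68.9519
Node (1,1) S=195.3900: V=(p*·50.0000+(1−p*)·50.0000)/1.08=46.2963; Δ=(50.0000−50.0000)/(228.6063−136.7730)=0.0000; B=V−Δ·S=46.2963
Node (0,0) S=167.0000: V=(p*·46.2963+(1−p*)·37.4310)/1.08=41.2951; Δ=(46.2963−37.4310)/(195.3900−116.9000)=0.1129; B=V−Δ·S=22.4329
Each (Δ,B) replicates both successor values, so the strategy is self-financing and V0 is arbitrage-free.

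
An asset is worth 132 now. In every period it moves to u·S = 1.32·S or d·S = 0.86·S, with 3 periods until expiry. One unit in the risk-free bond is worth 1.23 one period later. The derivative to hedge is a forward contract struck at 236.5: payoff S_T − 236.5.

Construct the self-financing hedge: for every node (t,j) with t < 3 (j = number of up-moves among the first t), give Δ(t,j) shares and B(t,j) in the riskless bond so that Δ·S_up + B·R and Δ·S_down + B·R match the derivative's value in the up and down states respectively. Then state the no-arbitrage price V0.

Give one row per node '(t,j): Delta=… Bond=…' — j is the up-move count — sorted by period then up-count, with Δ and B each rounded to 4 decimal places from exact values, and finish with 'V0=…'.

Risk-neutral probability p* = (R−d)/(u−d) = (1.23−0.86)/(1.32−0.86) = 0.8043.
At expiry t=3: V(3,0)=-152.5406, V(3,1)=-107.6321, V(3,2)=-38.7028, V(3,3)=67.0958
  t=2,j=0: stock 97.6272 → up 128.8679 (V=-107.6321), down 83.9594 (V=-152.5406). Price -94.6492; hedge Δ=1.0000, bond B=-192.2764.
  t=2,j=1: stock 149.8464 → up 197.7972 (V=-38.7028), down 128.8679 (V=-107.6321). Price -42.4300; hedge Δ=1.0000, bond B=-192.2764.
  t=2,j=2: stock 229.9968 → up 303.5958 (V=67.0958), down 197.7972 (V=-38.7028). Price 37.7204; hedge Δ=1.0000, bond B=-192.2764.
  t=1,j=0: stock 113.5200 → up 149.8464 (V=-42.4300), down 97.6272 (V=-94.6492). Price -42.8023; hedge Δ=1.0000, bond B=-156.3223.
  t=1,j=1: stock 174.2400 → up 229.9968 (V=37.7204), down 149.8464 (V=-42.4300). Price 17.9177; hedge Δ=1.0000, bond B=-156.3223.
  t=0,j=0: stock 132.0000 → up 174.2400 (V=17.9177), down 113.5200 (V=-42.8023). Price 4.9087; hedge Δ=1.0000, bond B=-127.0913.
The time-0 hedge costs 4.9087, which is the no-arbitrage price.

(0,0): Delta=1.0000 Bond=-127.0913
(1,0): Delta=1.0000 Bond=-156.3223
(1,1): Delta=1.0000 Bond=-156.3223
(2,0): Delta=1.0000 Bond=-192.2764
(2,1): Delta=1.0000 Bond=-192.2764
(2,2): Delta=1.0000 Bond=-192.2764
V0=4.9087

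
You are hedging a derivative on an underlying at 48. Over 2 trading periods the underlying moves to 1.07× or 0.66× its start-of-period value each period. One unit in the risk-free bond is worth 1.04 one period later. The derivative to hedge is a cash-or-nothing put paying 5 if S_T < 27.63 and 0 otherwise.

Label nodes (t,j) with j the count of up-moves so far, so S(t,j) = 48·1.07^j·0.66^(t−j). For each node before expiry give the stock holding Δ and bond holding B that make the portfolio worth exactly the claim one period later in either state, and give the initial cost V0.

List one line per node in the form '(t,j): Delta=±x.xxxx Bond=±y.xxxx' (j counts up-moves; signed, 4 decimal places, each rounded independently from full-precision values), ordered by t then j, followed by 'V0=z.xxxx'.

(0,0): Delta=-0.0179 Bond=0.8828
(1,0): Delta=-0.3849 Bond=12.5469
(1,1): Delta=0.0000 Bond=0.0000
V0=0.0248

Under the risk-neutral measure, an up-move has probability p* = (R−d)/(u−d) = 0.9268 and values discount at R = 1.04.
Payoff layer (t=2): V(2,0)=5.0000, V(2,1)=0.0000, V(2,2)=0.0000
  t=1,j=0: stock 31.6800 → up 33.8976 (V=0.0000), down 20.9088 (V=5.0000). Price 0.3518; hedge Δ=-0.3849, bond B=12.5469.
  t=1,j=1: stock 51.3600 → up 54.9552 (V=0.0000), down 33.8976 (V=0.0000). Price 0.0000; hedge Δ=0.0000, bond B=0.0000.
  t=0,j=0: stock 48.0000 → up 51.3600 (V=0.0000), down 31.6800 (V=0.3518). Price 0.0248; hedge Δ=-0.0179, bond B=0.8828.
Root portfolio cost Δ·48+B reproduces V0=0.0248.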